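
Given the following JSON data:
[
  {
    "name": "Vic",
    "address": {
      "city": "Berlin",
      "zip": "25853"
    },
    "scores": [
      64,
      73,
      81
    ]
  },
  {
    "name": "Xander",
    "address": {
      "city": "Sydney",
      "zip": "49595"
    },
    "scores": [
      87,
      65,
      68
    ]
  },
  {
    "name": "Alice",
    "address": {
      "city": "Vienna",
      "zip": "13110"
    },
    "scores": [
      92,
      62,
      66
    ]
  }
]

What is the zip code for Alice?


Path: records[2].address.zip
Value: 13110

ANSWER: 13110


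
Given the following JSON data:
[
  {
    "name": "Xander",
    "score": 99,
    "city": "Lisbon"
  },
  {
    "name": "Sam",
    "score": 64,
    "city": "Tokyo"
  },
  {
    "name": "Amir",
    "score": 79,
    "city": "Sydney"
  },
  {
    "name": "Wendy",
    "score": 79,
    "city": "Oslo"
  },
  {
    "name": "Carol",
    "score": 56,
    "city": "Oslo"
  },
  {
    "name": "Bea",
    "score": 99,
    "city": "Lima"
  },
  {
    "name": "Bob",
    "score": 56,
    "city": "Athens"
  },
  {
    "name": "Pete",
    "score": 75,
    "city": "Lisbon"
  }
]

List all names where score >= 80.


Filtering records where score >= 80:
  Xander (score=99) -> YES
  Sam (score=64) -> no
  Amir (score=79) -> no
  Wendy (score=79) -> no
  Carol (score=56) -> no
  Bea (score=99) -> YES
  Bob (score=56) -> no
  Pete (score=75) -> no


ANSWER: Xander, Bea


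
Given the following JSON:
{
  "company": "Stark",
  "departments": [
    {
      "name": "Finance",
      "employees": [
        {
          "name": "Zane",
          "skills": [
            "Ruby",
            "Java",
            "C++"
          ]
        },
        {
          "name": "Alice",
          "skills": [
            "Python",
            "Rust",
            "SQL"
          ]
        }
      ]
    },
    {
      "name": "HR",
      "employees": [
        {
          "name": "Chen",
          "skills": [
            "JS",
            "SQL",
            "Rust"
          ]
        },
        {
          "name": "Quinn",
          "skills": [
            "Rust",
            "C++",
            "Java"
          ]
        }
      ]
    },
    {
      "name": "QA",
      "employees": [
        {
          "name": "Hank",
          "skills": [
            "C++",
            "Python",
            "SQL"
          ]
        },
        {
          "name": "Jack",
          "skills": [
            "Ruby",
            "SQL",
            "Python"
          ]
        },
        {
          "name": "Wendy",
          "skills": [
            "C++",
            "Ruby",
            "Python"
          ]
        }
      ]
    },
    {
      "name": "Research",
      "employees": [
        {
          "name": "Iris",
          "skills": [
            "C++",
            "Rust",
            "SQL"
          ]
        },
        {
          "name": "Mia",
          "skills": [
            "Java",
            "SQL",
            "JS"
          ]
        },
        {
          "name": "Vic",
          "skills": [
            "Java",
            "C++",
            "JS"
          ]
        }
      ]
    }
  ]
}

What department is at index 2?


Path: departments[2].name
Value: QA

ANSWER: QA


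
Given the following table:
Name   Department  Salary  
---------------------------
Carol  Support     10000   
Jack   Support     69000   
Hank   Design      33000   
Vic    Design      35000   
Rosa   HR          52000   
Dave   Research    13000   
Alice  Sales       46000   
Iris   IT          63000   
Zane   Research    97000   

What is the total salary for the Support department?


Support department members:
  Carol: 10000
  Jack: 69000
Total = 10000 + 69000 = 79000

ANSWER: 79000


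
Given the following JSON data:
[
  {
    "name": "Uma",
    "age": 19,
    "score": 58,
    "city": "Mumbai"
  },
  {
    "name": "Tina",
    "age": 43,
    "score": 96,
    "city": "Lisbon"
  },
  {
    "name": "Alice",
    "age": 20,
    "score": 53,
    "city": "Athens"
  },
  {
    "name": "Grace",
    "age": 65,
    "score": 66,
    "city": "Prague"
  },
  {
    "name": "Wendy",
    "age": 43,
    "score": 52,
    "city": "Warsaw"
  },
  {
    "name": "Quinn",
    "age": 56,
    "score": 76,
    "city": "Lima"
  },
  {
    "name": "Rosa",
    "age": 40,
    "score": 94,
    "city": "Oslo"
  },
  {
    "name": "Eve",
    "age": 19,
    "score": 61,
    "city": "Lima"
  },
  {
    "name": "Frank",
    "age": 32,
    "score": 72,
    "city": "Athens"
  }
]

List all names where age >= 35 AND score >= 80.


Checking both conditions:
  Uma (age=19, score=58) -> no
  Tina (age=43, score=96) -> YES
  Alice (age=20, score=53) -> no
  Grace (age=65, score=66) -> no
  Wendy (age=43, score=52) -> no
  Quinn (age=56, score=76) -> no
  Rosa (age=40, score=94) -> YES
  Eve (age=19, score=61) -> no
  Frank (age=32, score=72) -> no


ANSWER: Tina, Rosa


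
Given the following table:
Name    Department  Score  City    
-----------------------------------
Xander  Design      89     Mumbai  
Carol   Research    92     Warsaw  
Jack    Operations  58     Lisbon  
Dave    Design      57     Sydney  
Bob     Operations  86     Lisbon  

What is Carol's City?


Row 2: Carol
City = Warsaw

ANSWER: Warsaw


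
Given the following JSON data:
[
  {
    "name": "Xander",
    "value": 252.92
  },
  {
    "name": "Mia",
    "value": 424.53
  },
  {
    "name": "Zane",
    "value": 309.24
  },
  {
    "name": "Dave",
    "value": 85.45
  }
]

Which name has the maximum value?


Comparing values:
  Xander: 252.92
  Mia: 424.53
  Zane: 309.24
  Dave: 85.45
Maximum: Mia (424.53)

ANSWER: Mia


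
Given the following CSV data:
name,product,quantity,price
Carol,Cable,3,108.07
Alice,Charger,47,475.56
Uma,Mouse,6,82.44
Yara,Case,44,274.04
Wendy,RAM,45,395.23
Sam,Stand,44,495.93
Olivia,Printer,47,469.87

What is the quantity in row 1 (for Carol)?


Row 1: Carol
Column 'quantity' = 3

ANSWER: 3


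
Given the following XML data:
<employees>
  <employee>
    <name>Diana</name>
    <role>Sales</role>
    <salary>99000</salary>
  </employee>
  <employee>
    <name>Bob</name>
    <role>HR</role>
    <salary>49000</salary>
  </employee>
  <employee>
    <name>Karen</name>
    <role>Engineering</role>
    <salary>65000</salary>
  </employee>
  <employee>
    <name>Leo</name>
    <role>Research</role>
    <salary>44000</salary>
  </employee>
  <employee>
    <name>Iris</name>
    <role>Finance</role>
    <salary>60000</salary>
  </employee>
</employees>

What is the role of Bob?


Searching for <employee> with <name>Bob</name>
Found at position 2
<role>HR</role>

ANSWER: HR


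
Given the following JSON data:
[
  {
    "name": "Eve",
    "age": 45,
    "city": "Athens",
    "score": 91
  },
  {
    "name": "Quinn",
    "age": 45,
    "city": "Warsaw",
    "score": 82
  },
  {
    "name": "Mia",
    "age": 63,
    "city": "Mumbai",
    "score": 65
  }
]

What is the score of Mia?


Looking up record where name = Mia
Record index: 2
Field 'score' = 65

ANSWER: 65


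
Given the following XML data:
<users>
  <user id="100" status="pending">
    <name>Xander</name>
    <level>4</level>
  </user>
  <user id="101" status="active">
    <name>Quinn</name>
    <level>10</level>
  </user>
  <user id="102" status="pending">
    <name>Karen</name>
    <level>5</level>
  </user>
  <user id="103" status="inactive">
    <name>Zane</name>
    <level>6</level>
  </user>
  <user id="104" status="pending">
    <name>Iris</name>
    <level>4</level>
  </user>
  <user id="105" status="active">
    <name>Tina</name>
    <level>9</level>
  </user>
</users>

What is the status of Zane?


Finding user with name = Zane
user id="103" status="inactive"

ANSWER: inactive


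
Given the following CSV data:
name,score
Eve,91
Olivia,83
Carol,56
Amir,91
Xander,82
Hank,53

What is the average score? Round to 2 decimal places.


Scores: 91, 83, 56, 91, 82, 53
Sum = 456
Count = 6
Average = 456 / 6 = 76.00

ANSWER: 76.00


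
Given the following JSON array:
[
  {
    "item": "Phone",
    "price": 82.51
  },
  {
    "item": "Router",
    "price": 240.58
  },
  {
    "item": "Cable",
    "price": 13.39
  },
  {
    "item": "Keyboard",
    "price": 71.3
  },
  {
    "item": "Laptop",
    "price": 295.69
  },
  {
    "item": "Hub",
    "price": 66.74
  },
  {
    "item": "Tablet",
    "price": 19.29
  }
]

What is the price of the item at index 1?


Array index 1 -> Router
price = 240.58

ANSWER: 240.58


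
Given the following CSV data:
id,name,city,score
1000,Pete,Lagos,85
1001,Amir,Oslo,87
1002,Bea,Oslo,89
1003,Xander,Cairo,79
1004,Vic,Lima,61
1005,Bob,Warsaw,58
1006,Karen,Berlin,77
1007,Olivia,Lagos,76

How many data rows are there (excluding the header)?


Counting rows (excluding header):
Header: id,name,city,score
Data rows: 8

ANSWER: 8


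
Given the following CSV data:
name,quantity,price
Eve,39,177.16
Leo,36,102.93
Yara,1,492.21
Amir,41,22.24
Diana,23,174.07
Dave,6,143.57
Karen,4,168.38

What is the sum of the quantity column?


Values in 'quantity' column:
  Row 1: 39
  Row 2: 36
  Row 3: 1
  Row 4: 41
  Row 5: 23
  Row 6: 6
  Row 7: 4
Sum = 39 + 36 + 1 + 41 + 23 + 6 + 4 = 150

ANSWER: 150


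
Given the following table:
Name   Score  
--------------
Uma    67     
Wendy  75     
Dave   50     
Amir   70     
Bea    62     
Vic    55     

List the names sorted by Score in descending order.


Sorting by Score (descending):
  Wendy: 75
  Amir: 70
  Uma: 67
  Bea: 62
  Vic: 55
  Dave: 50


ANSWER: Wendy, Amir, Uma, Bea, Vic, Dave


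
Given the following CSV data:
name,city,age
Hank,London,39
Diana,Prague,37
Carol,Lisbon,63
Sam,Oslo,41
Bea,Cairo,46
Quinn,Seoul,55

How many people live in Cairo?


Scanning city column for 'Cairo':
  Row 5: Bea -> MATCH
Total matches: 1

ANSWER: 1


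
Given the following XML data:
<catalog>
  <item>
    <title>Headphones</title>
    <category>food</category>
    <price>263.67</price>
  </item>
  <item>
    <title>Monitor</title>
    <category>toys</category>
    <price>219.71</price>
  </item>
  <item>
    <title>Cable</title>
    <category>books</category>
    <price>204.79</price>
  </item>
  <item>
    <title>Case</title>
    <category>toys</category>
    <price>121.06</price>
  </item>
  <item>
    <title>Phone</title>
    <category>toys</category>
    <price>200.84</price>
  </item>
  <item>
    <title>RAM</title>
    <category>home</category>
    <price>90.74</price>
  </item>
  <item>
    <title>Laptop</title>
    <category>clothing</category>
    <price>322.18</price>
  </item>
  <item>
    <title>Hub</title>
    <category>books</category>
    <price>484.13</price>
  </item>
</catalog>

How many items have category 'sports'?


Scanning <item> elements for <category>sports</category>:
Count: 0

ANSWER: 0


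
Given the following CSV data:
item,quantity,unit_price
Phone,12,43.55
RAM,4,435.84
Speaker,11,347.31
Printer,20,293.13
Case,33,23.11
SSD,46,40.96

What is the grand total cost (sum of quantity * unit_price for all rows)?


Computing row totals:
  Phone: 12 * 43.55 = 522.6
  RAM: 4 * 435.84 = 1743.36
  Speaker: 11 * 347.31 = 3820.41
  Printer: 20 * 293.13 = 5862.6
  Case: 33 * 23.11 = 762.63
  SSD: 46 * 40.96 = 1884.16
Grand total = 522.6 + 1743.36 + 3820.41 + 5862.6 + 762.63 + 1884.16 = 14595.76

ANSWER: 14595.76


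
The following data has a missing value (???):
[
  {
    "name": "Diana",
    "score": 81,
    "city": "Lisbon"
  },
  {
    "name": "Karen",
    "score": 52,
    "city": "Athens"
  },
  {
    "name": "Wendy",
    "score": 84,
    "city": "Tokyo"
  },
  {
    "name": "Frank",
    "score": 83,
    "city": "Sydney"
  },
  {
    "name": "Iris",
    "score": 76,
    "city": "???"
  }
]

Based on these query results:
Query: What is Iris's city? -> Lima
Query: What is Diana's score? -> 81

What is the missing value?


The missing value is Iris's city
From query: Iris's city = Lima

ANSWER: Lima


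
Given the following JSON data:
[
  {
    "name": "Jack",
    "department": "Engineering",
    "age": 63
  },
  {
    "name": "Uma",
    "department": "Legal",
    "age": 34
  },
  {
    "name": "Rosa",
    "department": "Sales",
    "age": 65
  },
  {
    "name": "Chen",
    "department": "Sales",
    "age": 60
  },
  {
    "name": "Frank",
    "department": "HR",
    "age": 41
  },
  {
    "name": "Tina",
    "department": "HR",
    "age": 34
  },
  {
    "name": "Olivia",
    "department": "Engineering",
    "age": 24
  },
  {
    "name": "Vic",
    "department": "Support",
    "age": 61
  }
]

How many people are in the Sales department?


Scanning records for department = Sales
  Record 2: Rosa
  Record 3: Chen
Count: 2

ANSWER: 2


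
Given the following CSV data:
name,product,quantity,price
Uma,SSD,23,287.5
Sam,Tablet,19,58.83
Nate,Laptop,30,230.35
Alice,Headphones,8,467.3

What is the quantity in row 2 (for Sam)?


Row 2: Sam
Column 'quantity' = 19

ANSWER: 19


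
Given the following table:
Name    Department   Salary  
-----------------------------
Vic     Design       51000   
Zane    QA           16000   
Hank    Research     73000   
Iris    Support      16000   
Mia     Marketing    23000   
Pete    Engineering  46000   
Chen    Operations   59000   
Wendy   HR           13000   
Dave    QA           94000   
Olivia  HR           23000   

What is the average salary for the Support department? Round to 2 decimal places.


Support department members:
  Iris: 16000
Sum = 16000
Count = 1
Average = 16000 / 1 = 16000.00

ANSWER: 16000.00


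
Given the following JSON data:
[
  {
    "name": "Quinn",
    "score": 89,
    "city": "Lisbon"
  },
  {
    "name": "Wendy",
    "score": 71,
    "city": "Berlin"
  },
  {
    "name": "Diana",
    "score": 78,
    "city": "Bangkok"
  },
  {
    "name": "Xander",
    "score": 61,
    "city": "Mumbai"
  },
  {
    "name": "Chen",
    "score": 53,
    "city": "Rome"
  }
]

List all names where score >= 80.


Filtering records where score >= 80:
  Quinn (score=89) -> YES
  Wendy (score=71) -> no
  Diana (score=78) -> no
  Xander (score=61) -> no
  Chen (score=53) -> no


ANSWER: Quinn


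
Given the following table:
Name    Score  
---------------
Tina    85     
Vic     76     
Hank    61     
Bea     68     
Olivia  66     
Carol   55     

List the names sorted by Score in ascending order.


Sorting by Score (ascending):
  Carol: 55
  Hank: 61
  Olivia: 66
  Bea: 68
  Vic: 76
  Tina: 85


ANSWER: Carol, Hank, Olivia, Bea, Vic, Tina


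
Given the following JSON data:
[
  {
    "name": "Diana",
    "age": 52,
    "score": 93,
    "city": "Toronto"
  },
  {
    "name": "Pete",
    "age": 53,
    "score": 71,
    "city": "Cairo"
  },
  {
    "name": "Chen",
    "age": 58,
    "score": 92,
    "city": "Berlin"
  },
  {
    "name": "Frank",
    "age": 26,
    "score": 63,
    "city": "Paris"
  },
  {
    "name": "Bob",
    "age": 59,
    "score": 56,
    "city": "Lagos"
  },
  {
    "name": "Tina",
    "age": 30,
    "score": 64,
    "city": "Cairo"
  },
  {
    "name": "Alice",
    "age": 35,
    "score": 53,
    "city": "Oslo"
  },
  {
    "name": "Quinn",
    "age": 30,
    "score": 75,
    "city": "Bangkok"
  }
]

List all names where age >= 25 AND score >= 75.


Checking both conditions:
  Diana (age=52, score=93) -> YES
  Pete (age=53, score=71) -> no
  Chen (age=58, score=92) -> YES
  Frank (age=26, score=63) -> no
  Bob (age=59, score=56) -> no
  Tina (age=30, score=64) -> no
  Alice (age=35, score=53) -> no
  Quinn (age=30, score=75) -> YES


ANSWER: Diana, Chen, Quinn


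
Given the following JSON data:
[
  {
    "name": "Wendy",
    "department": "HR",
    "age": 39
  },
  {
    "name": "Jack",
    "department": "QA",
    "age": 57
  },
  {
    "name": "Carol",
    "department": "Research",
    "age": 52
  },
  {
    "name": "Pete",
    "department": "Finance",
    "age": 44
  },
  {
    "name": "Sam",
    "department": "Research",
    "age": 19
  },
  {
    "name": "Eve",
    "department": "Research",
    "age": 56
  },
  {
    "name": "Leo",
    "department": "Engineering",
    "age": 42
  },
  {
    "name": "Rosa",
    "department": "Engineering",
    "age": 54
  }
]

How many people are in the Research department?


Scanning records for department = Research
  Record 2: Carol
  Record 4: Sam
  Record 5: Eve
Count: 3

ANSWER: 3


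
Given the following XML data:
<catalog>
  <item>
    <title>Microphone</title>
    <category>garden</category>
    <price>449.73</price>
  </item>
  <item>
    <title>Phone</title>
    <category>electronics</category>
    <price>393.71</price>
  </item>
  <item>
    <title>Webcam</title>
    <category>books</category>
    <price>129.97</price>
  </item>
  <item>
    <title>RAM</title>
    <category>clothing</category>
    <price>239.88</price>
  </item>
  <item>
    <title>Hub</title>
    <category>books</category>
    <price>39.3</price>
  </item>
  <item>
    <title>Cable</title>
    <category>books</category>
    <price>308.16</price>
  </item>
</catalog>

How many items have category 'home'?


Scanning <item> elements for <category>home</category>:
Count: 0

ANSWER: 0


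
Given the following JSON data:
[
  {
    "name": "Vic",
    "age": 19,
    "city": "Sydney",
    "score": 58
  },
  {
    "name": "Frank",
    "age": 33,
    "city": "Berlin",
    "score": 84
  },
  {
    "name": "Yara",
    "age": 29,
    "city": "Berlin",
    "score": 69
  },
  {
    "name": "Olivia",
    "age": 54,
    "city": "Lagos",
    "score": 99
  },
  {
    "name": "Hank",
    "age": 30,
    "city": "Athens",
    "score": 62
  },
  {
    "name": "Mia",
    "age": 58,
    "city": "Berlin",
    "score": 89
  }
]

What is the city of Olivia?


Looking up record where name = Olivia
Record index: 3
Field 'city' = Lagos

ANSWER: Lagos


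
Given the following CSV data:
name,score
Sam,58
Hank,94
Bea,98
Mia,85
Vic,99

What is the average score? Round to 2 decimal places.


Scores: 58, 94, 98, 85, 99
Sum = 434
Count = 5
Average = 434 / 5 = 86.80

ANSWER: 86.80


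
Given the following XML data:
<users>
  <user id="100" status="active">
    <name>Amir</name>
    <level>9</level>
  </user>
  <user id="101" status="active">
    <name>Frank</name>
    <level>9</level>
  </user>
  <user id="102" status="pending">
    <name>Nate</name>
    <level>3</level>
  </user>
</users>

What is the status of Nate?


Finding user with name = Nate
user id="102" status="pending"

ANSWER: pending


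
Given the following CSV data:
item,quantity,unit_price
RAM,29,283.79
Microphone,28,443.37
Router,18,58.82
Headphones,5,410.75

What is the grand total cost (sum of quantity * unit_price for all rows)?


Computing row totals:
  RAM: 29 * 283.79 = 8229.91
  Microphone: 28 * 443.37 = 12414.36
  Router: 18 * 58.82 = 1058.76
  Headphones: 5 * 410.75 = 2053.75
Grand total = 8229.91 + 12414.36 + 1058.76 + 2053.75 = 23756.78

ANSWER: 23756.78


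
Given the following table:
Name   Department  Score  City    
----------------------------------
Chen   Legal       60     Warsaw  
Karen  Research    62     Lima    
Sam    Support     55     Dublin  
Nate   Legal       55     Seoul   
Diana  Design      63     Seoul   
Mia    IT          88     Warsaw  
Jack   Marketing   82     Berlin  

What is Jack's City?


Row 7: Jack
City = Berlin

ANSWER: Berlin


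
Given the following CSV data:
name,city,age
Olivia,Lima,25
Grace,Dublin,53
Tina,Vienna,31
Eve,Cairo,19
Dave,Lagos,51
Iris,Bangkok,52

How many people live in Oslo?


Scanning city column for 'Oslo':
Total matches: 0

ANSWER: 0


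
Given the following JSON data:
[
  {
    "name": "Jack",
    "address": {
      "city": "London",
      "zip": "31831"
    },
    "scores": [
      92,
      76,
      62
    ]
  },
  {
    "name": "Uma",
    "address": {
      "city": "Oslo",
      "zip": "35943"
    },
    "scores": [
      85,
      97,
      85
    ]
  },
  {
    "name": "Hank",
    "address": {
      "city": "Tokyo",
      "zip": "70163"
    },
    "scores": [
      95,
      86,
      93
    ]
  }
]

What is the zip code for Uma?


Path: records[1].address.zip
Value: 35943

ANSWER: 35943


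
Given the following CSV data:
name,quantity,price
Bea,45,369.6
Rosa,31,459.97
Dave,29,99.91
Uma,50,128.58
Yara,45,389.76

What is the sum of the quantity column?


Values in 'quantity' column:
  Row 1: 45
  Row 2: 31
  Row 3: 29
  Row 4: 50
  Row 5: 45
Sum = 45 + 31 + 29 + 50 + 45 = 200

ANSWER: 200


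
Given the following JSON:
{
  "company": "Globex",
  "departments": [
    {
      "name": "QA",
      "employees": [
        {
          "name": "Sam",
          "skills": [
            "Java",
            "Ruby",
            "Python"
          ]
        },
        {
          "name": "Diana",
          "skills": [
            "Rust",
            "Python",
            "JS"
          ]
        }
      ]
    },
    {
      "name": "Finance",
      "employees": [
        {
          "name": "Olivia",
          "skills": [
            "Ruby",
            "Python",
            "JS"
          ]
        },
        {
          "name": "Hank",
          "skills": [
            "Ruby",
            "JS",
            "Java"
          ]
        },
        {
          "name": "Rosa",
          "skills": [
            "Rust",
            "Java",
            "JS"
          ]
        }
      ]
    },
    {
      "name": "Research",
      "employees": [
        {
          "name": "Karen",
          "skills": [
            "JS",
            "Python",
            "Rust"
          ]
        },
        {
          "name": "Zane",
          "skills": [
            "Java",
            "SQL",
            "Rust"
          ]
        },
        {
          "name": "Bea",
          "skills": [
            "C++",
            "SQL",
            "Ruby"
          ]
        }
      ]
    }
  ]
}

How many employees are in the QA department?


Path: departments[0].employees
Count: 2

ANSWER: 2


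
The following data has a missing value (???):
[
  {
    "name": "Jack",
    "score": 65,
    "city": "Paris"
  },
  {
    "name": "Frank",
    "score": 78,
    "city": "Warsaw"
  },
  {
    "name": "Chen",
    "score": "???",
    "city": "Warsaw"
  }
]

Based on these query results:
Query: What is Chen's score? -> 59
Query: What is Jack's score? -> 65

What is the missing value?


The missing value is Chen's score
From query: Chen's score = 59

ANSWER: 59


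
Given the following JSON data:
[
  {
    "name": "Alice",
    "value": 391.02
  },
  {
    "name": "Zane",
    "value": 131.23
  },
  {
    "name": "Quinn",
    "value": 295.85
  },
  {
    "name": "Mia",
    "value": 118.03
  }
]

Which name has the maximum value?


Comparing values:
  Alice: 391.02
  Zane: 131.23
  Quinn: 295.85
  Mia: 118.03
Maximum: Alice (391.02)

ANSWER: Alice


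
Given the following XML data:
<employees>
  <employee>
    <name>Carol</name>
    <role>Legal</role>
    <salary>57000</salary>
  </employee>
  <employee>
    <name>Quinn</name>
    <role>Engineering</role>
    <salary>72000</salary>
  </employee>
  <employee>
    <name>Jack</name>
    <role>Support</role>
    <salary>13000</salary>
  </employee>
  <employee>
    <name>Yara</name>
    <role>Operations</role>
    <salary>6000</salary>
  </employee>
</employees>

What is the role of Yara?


Searching for <employee> with <name>Yara</name>
Found at position 4
<role>Operations</role>

ANSWER: Operations


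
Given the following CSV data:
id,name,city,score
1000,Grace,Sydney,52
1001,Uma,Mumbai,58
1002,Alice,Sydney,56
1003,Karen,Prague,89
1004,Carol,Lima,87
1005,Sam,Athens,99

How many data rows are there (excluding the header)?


Counting rows (excluding header):
Header: id,name,city,score
Data rows: 6

ANSWER: 6


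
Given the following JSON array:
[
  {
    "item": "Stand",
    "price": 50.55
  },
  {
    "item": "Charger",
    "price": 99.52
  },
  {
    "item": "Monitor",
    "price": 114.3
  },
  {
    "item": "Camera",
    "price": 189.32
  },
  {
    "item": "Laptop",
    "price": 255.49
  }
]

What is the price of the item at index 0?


Array index 0 -> Stand
price = 50.55

ANSWER: 50.55


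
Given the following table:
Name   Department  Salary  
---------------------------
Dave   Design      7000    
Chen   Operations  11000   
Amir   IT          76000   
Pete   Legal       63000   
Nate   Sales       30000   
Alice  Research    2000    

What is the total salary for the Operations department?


Operations department members:
  Chen: 11000
Total = 11000 = 11000

ANSWER: 11000


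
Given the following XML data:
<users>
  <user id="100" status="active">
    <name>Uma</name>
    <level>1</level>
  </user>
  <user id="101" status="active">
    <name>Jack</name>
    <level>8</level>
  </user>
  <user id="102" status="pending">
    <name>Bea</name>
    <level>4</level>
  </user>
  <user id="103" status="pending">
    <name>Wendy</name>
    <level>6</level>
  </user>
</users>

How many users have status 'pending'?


Counting users with status='pending':
  Bea (id=102) -> MATCH
  Wendy (id=103) -> MATCH
Count: 2

ANSWER: 2


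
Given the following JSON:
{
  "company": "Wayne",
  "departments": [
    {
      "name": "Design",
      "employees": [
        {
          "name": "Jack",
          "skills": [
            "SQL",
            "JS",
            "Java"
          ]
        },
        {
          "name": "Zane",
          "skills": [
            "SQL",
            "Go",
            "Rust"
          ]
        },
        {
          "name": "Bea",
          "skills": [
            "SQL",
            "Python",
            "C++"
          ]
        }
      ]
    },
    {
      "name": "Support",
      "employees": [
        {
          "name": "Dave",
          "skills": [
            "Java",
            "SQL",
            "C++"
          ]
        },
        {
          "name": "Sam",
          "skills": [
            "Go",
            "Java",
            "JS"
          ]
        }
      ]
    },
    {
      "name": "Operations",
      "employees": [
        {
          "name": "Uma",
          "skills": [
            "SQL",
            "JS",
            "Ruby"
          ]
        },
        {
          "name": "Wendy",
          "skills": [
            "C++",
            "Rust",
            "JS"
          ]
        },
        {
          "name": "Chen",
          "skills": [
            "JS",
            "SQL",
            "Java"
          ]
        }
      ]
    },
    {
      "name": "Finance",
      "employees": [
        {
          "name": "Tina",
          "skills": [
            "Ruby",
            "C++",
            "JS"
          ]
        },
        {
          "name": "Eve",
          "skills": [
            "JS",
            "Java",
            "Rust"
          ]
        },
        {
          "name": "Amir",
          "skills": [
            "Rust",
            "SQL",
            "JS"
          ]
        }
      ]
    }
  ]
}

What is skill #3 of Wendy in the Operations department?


Path: departments[2].employees[1].skills[2]
Value: JS

ANSWER: JS


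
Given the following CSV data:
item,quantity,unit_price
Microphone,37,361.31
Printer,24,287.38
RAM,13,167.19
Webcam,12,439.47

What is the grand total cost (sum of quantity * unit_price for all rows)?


Computing row totals:
  Microphone: 37 * 361.31 = 13368.47
  Printer: 24 * 287.38 = 6897.12
  RAM: 13 * 167.19 = 2173.47
  Webcam: 12 * 439.47 = 5273.64
Grand total = 13368.47 + 6897.12 + 2173.47 + 5273.64 = 27712.7

ANSWER: 27712.7


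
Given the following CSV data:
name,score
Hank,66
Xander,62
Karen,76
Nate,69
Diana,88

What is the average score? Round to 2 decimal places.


Scores: 66, 62, 76, 69, 88
Sum = 361
Count = 5
Average = 361 / 5 = 72.20

ANSWER: 72.20


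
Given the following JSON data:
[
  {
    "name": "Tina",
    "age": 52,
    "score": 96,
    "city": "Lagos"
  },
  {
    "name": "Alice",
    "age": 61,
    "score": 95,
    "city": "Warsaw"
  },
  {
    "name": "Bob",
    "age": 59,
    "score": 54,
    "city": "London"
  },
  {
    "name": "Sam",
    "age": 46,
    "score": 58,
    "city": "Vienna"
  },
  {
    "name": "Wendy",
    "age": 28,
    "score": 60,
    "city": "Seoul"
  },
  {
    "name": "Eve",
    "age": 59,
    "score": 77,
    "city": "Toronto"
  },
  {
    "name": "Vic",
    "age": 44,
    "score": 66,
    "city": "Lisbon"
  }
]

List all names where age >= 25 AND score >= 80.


Checking both conditions:
  Tina (age=52, score=96) -> YES
  Alice (age=61, score=95) -> YES
  Bob (age=59, score=54) -> no
  Sam (age=46, score=58) -> no
  Wendy (age=28, score=60) -> no
  Eve (age=59, score=77) -> no
  Vic (age=44, score=66) -> no


ANSWER: Tina, Alice


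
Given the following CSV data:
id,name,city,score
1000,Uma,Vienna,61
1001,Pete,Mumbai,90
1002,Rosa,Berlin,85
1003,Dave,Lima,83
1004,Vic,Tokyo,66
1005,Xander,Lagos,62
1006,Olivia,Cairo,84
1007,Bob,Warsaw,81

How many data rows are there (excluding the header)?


Counting rows (excluding header):
Header: id,name,city,score
Data rows: 8

ANSWER: 8


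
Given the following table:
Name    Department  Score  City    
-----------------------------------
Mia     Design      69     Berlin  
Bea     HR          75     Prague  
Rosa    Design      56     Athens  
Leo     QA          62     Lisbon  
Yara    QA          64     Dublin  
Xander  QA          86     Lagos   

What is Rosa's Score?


Row 3: Rosa
Score = 56

ANSWER: 56


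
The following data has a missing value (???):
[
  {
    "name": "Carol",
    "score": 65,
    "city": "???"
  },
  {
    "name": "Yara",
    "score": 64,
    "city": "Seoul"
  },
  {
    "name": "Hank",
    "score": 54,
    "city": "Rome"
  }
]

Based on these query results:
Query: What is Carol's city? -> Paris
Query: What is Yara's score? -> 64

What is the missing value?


The missing value is Carol's city
From query: Carol's city = Paris

ANSWER: Paris


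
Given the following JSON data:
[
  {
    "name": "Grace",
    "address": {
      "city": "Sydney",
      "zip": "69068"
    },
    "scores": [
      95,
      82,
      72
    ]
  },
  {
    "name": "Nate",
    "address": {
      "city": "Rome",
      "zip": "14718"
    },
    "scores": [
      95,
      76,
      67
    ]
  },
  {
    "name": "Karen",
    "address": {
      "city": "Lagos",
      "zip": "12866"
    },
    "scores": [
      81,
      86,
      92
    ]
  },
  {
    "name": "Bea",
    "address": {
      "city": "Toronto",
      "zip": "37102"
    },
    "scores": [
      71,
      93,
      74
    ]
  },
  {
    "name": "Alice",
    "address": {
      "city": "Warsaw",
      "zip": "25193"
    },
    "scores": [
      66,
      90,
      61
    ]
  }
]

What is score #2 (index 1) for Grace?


Path: records[0].scores[1]
Value: 82

ANSWER: 82


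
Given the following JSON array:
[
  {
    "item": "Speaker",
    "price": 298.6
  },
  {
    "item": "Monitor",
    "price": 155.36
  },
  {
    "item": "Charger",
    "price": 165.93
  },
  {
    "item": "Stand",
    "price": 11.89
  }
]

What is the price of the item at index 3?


Array index 3 -> Stand
price = 11.89

ANSWER: 11.89


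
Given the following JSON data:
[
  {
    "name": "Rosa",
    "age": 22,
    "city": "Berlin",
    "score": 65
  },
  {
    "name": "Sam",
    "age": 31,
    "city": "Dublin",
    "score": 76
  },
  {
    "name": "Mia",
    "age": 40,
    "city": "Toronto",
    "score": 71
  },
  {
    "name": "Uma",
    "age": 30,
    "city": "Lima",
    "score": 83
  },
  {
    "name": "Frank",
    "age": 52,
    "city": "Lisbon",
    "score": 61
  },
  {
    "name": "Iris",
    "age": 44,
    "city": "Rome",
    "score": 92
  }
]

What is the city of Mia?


Looking up record where name = Mia
Record index: 2
Field 'city' = Toronto

ANSWER: Toronto


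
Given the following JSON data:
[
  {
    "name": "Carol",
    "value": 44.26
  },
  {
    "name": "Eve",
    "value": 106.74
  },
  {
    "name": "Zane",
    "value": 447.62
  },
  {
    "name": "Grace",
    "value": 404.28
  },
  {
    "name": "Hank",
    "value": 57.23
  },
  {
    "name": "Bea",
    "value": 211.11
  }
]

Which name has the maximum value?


Comparing values:
  Carol: 44.26
  Eve: 106.74
  Zane: 447.62
  Grace: 404.28
  Hank: 57.23
  Bea: 211.11
Maximum: Zane (447.62)

ANSWER: Zane


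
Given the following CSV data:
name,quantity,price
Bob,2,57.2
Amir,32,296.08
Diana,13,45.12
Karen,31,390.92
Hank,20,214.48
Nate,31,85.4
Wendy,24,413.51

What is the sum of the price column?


Values in 'price' column:
  Row 1: 57.2
  Row 2: 296.08
  Row 3: 45.12
  Row 4: 390.92
  Row 5: 214.48
  Row 6: 85.4
  Row 7: 413.51
Sum = 57.2 + 296.08 + 45.12 + 390.92 + 214.48 + 85.4 + 413.51 = 1502.71

ANSWER: 1502.71


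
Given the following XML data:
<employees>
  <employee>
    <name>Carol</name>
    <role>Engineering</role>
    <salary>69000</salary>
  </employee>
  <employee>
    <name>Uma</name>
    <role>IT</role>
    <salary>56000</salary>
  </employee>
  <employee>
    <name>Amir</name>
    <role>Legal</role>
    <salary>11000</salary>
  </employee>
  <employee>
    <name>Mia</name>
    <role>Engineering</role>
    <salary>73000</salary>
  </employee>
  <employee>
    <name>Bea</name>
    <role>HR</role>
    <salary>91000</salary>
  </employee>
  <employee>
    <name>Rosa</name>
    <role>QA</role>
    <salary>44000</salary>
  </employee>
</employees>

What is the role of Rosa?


Searching for <employee> with <name>Rosa</name>
Found at position 6
<role>QA</role>

ANSWER: QA


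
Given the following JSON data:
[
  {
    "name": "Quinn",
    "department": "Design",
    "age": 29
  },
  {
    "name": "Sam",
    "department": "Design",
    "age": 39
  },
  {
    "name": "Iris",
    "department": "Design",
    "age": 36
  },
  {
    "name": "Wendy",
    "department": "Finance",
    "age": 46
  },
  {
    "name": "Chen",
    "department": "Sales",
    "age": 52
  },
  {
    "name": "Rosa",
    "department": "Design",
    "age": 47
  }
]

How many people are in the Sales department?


Scanning records for department = Sales
  Record 4: Chen
Count: 1

ANSWER: 1


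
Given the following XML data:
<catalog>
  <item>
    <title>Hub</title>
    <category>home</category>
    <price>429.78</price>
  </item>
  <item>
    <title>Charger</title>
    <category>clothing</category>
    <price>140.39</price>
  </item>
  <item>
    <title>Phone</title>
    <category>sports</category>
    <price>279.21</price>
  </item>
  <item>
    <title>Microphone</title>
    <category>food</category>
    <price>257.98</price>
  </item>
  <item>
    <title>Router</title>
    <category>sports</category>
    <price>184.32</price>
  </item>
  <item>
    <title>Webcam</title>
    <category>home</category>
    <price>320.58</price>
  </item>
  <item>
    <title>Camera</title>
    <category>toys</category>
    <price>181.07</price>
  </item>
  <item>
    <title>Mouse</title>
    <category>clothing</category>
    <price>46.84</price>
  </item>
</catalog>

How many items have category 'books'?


Scanning <item> elements for <category>books</category>:
Count: 0

ANSWER: 0


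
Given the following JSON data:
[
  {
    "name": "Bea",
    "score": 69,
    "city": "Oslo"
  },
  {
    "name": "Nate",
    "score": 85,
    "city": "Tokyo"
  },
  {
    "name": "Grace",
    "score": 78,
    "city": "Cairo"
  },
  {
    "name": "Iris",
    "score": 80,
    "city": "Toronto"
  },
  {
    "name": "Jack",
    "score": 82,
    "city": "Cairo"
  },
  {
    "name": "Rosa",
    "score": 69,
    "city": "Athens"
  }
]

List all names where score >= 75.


Filtering records where score >= 75:
  Bea (score=69) -> no
  Nate (score=85) -> YES
  Grace (score=78) -> YES
  Iris (score=80) -> YES
  Jack (score=82) -> YES
  Rosa (score=69) -> no


ANSWER: Nate, Grace, Iris, Jack


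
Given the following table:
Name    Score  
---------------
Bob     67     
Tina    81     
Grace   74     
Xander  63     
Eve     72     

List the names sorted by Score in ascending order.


Sorting by Score (ascending):
  Xander: 63
  Bob: 67
  Eve: 72
  Grace: 74
  Tina: 81


ANSWER: Xander, Bob, Eve, Grace, Tina


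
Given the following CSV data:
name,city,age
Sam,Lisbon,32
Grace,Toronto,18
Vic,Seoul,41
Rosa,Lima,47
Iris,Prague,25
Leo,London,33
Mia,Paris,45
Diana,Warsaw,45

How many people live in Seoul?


Scanning city column for 'Seoul':
  Row 3: Vic -> MATCH
Total matches: 1

ANSWER: 1


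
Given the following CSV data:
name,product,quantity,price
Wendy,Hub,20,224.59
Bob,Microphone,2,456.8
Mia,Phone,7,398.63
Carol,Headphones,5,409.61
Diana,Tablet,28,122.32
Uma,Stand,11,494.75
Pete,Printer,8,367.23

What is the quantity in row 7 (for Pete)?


Row 7: Pete
Column 'quantity' = 8

ANSWER: 8


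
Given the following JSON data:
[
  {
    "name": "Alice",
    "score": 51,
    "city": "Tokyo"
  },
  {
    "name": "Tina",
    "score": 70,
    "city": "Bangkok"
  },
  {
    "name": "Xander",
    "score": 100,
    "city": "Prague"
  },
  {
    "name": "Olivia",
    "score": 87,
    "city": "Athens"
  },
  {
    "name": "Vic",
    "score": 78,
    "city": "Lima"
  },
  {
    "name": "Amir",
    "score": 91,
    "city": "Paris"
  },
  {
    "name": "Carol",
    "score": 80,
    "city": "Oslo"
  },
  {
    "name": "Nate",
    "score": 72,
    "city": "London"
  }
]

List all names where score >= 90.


Filtering records where score >= 90:
  Alice (score=51) -> no
  Tina (score=70) -> no
  Xander (score=100) -> YES
  Olivia (score=87) -> no
  Vic (score=78) -> no
  Amir (score=91) -> YES
  Carol (score=80) -> no
  Nate (score=72) -> no


ANSWER: Xander, Amir


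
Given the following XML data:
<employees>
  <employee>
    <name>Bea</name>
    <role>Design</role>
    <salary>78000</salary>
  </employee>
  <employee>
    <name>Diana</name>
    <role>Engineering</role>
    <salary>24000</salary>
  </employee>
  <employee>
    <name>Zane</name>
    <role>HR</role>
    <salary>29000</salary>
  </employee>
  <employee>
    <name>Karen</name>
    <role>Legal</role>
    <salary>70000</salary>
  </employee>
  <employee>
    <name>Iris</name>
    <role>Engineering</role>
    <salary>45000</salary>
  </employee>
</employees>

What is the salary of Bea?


Searching for <employee> with <name>Bea</name>
Found at position 1
<salary>78000</salary>

ANSWER: 78000


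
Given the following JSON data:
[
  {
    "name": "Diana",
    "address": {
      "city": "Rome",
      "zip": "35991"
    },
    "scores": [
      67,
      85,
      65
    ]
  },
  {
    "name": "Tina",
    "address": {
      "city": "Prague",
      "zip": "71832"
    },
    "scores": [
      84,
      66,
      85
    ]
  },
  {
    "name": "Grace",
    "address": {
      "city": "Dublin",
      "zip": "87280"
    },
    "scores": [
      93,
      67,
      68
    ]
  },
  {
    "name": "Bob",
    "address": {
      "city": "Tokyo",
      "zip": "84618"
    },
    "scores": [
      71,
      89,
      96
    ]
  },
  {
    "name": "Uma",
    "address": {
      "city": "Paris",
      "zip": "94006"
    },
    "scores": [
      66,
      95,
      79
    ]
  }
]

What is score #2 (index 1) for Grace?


Path: records[2].scores[1]
Value: 67

ANSWER: 67


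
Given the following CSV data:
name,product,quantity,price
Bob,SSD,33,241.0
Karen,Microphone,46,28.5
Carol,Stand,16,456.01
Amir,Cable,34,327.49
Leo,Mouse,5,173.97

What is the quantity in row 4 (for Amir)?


Row 4: Amir
Column 'quantity' = 34

ANSWER: 34


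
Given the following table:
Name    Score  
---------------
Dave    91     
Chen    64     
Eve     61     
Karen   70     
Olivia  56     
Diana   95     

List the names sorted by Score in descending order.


Sorting by Score (descending):
  Diana: 95
  Dave: 91
  Karen: 70
  Chen: 64
  Eve: 61
  Olivia: 56


ANSWER: Diana, Dave, Karen, Chen, Eve, Olivia


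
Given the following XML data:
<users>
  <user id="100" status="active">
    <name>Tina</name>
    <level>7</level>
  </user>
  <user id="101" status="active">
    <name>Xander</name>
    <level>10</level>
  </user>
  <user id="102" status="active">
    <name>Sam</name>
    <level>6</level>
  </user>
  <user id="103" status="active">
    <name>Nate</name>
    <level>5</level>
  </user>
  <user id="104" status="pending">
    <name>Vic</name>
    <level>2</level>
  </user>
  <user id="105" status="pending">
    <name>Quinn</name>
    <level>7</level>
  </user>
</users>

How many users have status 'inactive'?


Counting users with status='inactive':
Count: 0

ANSWER: 0
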